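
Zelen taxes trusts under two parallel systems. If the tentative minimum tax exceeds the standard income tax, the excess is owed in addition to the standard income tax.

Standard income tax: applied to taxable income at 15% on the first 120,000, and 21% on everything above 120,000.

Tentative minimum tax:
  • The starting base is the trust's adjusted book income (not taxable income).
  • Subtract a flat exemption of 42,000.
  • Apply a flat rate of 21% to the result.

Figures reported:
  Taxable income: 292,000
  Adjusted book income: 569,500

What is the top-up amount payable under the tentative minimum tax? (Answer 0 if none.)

56,655

Tentative minimum tax:
  Base (adjusted book income): 569,500
  Less exemption 42,000 → base 527,500
  527,500 × 21% = 110,775

Standard income tax:
  120,000 × 15% = 18,000
  172,000 × 21% = 36,120
  → 54,120

Excess of tentative minimum tax over standard income tax: 110,775 − 54,120 = 56,655.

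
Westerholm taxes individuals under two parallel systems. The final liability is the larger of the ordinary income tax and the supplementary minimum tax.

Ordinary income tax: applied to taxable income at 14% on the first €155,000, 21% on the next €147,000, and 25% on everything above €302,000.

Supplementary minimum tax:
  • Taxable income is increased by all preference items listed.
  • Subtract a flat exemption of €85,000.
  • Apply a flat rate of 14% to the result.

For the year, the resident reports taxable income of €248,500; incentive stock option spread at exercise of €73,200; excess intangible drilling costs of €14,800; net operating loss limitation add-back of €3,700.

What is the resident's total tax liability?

Ordinary income tax:
  €155,000 × 14% = €21,700
  €93,500 × 21% = €19,635
  → €41,335

Supplementary minimum tax:
  Adjusted income: €248,500 + €73,200 + €14,800 + €3,700 = €340,200
  Less exemption €85,000 → base €255,200
  €255,200 × 14% = €35,728

€41,335 > €35,728, so the ordinary income tax governs.

€41,335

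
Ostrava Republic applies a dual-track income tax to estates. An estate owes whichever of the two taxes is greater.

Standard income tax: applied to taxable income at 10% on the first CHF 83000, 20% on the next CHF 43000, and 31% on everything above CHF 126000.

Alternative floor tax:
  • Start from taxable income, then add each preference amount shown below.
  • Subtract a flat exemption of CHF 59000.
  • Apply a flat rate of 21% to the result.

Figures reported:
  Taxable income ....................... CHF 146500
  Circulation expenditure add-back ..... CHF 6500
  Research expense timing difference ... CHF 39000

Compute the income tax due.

CHF 27930

Alternative floor tax:
  Adjusted income: CHF 146500 + CHF 6500 + CHF 39000 = CHF 192000
  Less exemption CHF 59000 → base CHF 133000
  CHF 133000 × 21% = CHF 27930

Standard income tax:
  CHF 83000 × 10% = CHF 8300
  CHF 43000 × 20% = CHF 8600
  CHF 20500 × 31% = CHF 6355
  → CHF 23255

CHF 27930 > CHF 23255, so the alternative floor tax is the binding amount.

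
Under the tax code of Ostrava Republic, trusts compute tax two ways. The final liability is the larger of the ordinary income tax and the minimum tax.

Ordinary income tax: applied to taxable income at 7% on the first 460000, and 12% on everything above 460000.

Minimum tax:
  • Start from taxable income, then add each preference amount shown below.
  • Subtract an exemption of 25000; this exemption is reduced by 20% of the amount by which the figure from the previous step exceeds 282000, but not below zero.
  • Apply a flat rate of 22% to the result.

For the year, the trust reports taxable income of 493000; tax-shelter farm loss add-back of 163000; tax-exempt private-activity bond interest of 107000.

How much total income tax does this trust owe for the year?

Minimum tax:
  Adjusted income: 493000 + 163000 + 107000 = 763000
  Exemption: 20% × (763000 − 282000) = 96200 ≥ 25000, so the exemption is fully phased out
  Base: 763000 − 0 = 763000
  763000 × 22% = 167860

Ordinary income tax:
  460000 × 7% = 32200
  33000 × 12% = 3960
  → 36160

167860 > 36160, so the minimum tax is the binding amount.

167860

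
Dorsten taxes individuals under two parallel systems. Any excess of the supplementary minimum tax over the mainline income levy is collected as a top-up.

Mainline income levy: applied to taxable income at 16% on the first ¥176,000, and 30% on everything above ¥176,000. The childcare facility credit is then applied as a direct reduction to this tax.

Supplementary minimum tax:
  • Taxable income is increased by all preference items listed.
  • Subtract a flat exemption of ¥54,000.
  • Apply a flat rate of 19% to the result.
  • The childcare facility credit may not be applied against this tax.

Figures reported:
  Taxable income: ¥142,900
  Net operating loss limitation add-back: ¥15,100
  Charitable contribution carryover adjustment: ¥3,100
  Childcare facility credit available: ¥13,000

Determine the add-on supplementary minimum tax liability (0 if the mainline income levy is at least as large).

¥10,485

Supplementary minimum tax:
  Adjusted income: ¥142,900 + ¥15,100 + ¥3,100 = ¥161,100
  Less exemption ¥54,000 → base ¥107,100
  ¥107,100 × 19% = ¥20,349

Mainline income levy:
  ¥142,900 × 16% = ¥22,864
  Less childcare facility credit ¥13,000 → ¥9,864

Excess of supplementary minimum tax over mainline income levy: ¥20,349 − ¥9,864 = ¥10,485.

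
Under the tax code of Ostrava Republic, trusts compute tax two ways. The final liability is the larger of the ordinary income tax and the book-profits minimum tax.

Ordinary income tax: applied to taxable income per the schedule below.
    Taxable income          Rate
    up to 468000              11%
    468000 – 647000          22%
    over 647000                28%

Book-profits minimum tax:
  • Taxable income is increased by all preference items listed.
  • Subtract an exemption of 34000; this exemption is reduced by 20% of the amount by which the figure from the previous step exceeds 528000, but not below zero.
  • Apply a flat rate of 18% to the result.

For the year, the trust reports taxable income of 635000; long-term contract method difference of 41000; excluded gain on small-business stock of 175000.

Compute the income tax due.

153180

Book-profits minimum tax:
  Adjusted income: 635000 + 41000 + 175000 = 851000
  Exemption: 20% × (851000 − 528000) = 64600 ≥ 34000, so the exemption is fully phased out
  Base: 851000 − 0 = 851000
  851000 × 18% = 153180

Ordinary income tax:
  468000 × 11% = 51480
  167000 × 22% = 36740
  → 88220

153180 > 88220, so the book-profits minimum tax is the binding amount.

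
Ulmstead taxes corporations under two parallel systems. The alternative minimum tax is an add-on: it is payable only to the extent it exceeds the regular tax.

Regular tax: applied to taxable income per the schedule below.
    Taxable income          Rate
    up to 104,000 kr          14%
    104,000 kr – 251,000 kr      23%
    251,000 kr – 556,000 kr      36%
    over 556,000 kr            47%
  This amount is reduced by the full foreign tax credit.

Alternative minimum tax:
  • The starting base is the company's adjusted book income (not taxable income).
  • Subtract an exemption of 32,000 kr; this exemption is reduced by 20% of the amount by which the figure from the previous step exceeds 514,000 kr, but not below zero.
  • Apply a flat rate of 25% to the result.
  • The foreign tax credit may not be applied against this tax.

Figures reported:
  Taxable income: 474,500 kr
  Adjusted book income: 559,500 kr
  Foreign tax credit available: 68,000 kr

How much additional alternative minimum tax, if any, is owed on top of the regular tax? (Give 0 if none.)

Alternative minimum tax:
  Base (adjusted book income): 559,500 kr
  Exemption: 32,000 kr − 20% × (559,500 kr − 514,000 kr) = 32,000 kr − 9,100 kr = 22,900 kr
  Base: 559,500 kr − 22,900 kr = 536,600 kr
  536,600 kr × 25% = 134,150 kr

Regular tax:
  104,000 kr × 14% = 14,560 kr
  147,000 kr × 23% = 33,810 kr
  223,500 kr × 36% = 80,460 kr
  → 128,830 kr
  Less foreign tax credit 68,000 kr → 60,830 kr

Excess of alternative minimum tax over regular tax: 134,150 kr − 60,830 kr = 73,320 kr.

73,320 kr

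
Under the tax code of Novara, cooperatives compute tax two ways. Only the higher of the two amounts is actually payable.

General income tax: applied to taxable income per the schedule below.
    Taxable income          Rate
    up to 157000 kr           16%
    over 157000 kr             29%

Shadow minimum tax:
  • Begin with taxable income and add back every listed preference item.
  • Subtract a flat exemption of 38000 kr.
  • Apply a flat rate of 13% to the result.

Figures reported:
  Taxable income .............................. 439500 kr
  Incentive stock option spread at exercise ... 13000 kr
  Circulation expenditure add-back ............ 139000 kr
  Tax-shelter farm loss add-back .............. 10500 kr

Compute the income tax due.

Shadow minimum tax:
  Adjusted income: 439500 kr + 13000 kr + 139000 kr + 10500 kr = 602000 kr
  Less exemption 38000 kr → base 564000 kr
  564000 kr × 13% = 73320 kr

General income tax:
  157000 kr × 16% = 25120 kr
  282500 kr × 29% = 81925 kr
  → 107045 kr

107045 kr > 73320 kr, so the general income tax governs.

107045 kr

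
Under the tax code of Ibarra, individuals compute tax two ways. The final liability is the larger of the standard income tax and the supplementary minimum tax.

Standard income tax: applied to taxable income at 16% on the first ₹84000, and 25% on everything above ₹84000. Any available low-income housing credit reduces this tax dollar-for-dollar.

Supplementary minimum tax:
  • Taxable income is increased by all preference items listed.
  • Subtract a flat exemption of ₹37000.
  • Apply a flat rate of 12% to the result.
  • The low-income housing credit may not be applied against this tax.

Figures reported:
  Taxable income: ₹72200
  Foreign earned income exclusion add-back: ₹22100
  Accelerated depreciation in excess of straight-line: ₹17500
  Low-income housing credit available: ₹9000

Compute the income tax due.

₹8976

Standard income tax:
  ₹72200 × 16% = ₹11552
  Less low-income housing credit ₹9000 → ₹2552

Supplementary minimum tax:
  Adjusted income: ₹72200 + ₹22100 + ₹17500 = ₹111800
  Less exemption ₹37000 → base ₹74800
  ₹74800 × 12% = ₹8976

₹8976 > ₹2552, so the supplementary minimum tax is the binding amount.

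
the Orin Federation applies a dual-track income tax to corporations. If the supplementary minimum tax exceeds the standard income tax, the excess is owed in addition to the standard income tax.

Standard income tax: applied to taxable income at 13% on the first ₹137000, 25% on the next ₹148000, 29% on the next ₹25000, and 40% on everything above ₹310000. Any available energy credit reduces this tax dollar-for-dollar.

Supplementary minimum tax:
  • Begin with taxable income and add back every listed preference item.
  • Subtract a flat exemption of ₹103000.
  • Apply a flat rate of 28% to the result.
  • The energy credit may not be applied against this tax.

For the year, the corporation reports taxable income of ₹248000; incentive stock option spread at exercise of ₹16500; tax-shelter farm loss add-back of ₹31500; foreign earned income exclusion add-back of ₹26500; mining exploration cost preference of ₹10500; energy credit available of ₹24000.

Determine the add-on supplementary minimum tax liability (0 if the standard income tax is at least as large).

Supplementary minimum tax:
  Adjusted income: ₹248000 + ₹16500 + ₹31500 + ₹26500 + ₹10500 = ₹333000
  Less exemption ₹103000 → base ₹230000
  ₹230000 × 28% = ₹64400

Standard income tax:
  ₹137000 × 13% = ₹17810
  ₹111000 × 25% = ₹27750
  → ₹45560
  Less energy credit ₹24000 → ₹21560

Excess of supplementary minimum tax over standard income tax: ₹64400 − ₹21560 = ₹42840.

₹42840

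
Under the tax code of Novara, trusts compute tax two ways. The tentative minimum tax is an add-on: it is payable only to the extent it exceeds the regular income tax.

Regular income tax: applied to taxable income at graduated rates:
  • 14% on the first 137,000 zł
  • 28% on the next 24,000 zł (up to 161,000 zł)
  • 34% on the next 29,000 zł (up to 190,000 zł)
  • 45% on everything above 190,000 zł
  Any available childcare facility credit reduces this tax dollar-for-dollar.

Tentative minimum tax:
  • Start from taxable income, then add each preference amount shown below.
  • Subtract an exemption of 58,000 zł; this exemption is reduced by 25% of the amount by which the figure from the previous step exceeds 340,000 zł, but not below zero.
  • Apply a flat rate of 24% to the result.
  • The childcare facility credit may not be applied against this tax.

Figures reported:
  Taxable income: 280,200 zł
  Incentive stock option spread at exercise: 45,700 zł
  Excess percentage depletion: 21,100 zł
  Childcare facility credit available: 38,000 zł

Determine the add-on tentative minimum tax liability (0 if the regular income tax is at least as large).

Tentative minimum tax:
  Adjusted income: 280,200 zł + 45,700 zł + 21,100 zł = 347,000 zł
  Exemption: 58,000 zł − 25% × (347,000 zł − 340,000 zł) = 58,000 zł − 1,750 zł = 56,250 zł
  Base: 347,000 zł − 56,250 zł = 290,750 zł
  290,750 zł × 24% = 69,780 zł

Regular income tax:
  137,000 zł × 14% = 19,180 zł
  24,000 zł × 28% = 6,720 zł
  29,000 zł × 34% = 9,860 zł
  90,200 zł × 45% = 40,590 zł
  → 76,350 zł
  Less childcare facility credit 38,000 zł → 38,350 zł

Excess of tentative minimum tax over regular income tax: 69,780 zł − 38,350 zł = 31,430 zł.

31,430 zł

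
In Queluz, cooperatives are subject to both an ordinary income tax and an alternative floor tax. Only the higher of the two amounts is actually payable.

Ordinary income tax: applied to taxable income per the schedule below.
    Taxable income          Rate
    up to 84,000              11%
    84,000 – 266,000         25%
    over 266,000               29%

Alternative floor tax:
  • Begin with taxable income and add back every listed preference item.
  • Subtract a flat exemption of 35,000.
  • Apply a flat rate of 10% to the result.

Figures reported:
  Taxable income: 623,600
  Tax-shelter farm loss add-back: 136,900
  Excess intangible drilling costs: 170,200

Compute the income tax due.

Alternative floor tax:
  Adjusted income: 623,600 + 136,900 + 170,200 = 930,700
  Less exemption 35,000 → base 895,700
  895,700 × 10% = 89,570

Ordinary income tax:
  84,000 × 11% = 9,240
  182,000 × 25% = 45,500
  357,600 × 29% = 103,704
  → 158,444

158,444 > 89,570, so the ordinary income tax governs.

158,444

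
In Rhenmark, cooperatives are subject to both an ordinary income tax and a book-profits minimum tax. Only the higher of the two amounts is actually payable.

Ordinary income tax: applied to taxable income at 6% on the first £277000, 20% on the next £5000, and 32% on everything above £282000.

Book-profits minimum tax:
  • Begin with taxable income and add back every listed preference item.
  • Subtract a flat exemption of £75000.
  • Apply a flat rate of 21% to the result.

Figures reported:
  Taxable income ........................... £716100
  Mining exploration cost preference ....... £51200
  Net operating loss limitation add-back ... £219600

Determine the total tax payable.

£191499

Book-profits minimum tax:
  Adjusted income: £716100 + £51200 + £219600 = £986900
  Less exemption £75000 → base £911900
  £911900 × 21% = £191499

Ordinary income tax:
  £277000 × 6% = £16620
  £5000 × 20% = £1000
  £434100 × 32% = £138912
  → £156532

£191499 > £156532, so the book-profits minimum tax is the binding amount.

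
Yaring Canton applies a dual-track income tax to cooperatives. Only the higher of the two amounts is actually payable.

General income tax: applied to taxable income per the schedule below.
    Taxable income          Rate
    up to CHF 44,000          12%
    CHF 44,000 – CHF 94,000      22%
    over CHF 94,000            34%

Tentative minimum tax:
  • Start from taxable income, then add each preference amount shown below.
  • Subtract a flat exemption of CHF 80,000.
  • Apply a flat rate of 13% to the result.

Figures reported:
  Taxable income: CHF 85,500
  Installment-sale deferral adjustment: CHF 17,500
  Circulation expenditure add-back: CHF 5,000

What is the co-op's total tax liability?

Tentative minimum tax:
  Adjusted income: CHF 85,500 + CHF 17,500 + CHF 5,000 = CHF 108,000
  Less exemption CHF 80,000 → base CHF 28,000
  CHF 28,000 × 13% = CHF 3,640

General income tax:
  CHF 44,000 × 12% = CHF 5,280
  CHF 41,500 × 22% = CHF 9,130
  → CHF 14,410

CHF 14,410 > CHF 3,640, so the general income tax governs.

CHF 14,410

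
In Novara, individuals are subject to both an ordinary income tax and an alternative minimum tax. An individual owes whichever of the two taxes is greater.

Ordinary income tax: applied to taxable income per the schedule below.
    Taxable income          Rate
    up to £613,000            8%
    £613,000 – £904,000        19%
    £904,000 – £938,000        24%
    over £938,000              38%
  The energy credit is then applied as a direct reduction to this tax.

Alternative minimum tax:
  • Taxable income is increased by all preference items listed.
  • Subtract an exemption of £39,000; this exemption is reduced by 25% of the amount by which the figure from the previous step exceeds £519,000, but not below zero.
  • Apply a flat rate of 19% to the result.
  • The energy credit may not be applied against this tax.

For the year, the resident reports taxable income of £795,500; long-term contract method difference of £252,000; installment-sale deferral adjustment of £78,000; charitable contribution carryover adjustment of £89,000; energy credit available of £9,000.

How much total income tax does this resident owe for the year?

Alternative minimum tax:
  Adjusted income: £795,500 + £252,000 + £78,000 + £89,000 = £1,214,500
  Exemption: 25% × (£1,214,500 − £519,000) = £173,875 ≥ £39,000, so the exemption is fully phased out
  Base: £1,214,500 − £0 = £1,214,500
  £1,214,500 × 19% = £230,755

Ordinary income tax:
  £613,000 × 8% = £49,040
  £182,500 × 19% = £34,675
  → £83,715
  Less energy credit £9,000 → £74,715

£230,755 > £74,715, so the alternative minimum tax is the binding amount.

£230,755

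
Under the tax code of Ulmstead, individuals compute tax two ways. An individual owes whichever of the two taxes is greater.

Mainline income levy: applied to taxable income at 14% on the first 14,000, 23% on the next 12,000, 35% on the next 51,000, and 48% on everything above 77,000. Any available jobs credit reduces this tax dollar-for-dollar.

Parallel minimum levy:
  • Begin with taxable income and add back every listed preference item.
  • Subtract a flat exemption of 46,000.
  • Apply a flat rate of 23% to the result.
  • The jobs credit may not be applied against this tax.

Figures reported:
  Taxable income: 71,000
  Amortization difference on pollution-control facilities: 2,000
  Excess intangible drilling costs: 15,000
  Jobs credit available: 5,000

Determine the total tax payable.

15,470

Mainline income levy:
  14,000 × 14% = 1,960
  12,000 × 23% = 2,760
  45,000 × 35% = 15,750
  → 20,470
  Less jobs credit 5,000 → 15,470

Parallel minimum levy:
  Adjusted income: 71,000 + 2,000 + 15,000 = 88,000
  Less exemption 46,000 → base 42,000
  42,000 × 23% = 9,660

15,470 > 9,660, so the mainline income levy governs.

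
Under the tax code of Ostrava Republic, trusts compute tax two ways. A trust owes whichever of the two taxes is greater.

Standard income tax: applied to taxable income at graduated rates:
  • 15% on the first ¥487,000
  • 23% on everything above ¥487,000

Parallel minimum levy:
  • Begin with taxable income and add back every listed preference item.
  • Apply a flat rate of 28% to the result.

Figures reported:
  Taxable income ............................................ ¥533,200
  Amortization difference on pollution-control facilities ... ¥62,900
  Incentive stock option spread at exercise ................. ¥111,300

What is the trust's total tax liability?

Standard income tax:
  ¥487,000 × 15% = ¥73,050
  ¥46,200 × 23% = ¥10,626
  → ¥83,676

Parallel minimum levy:
  Adjusted income: ¥533,200 + ¥62,900 + ¥111,300 = ¥707,400
  ¥707,400 × 28% = ¥198,072

¥198,072 > ¥83,676, so the parallel minimum levy is the binding amount.

¥198,072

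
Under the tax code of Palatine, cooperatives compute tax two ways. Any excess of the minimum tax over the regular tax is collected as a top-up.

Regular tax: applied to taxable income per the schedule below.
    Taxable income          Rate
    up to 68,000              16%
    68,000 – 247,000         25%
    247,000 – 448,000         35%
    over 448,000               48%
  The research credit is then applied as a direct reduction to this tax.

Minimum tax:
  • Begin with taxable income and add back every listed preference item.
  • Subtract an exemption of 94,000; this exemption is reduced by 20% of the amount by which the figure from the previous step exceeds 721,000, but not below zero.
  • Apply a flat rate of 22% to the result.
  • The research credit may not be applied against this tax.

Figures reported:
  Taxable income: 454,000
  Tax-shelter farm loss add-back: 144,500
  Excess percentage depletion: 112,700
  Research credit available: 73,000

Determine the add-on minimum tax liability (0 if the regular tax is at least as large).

Regular tax:
  68,000 × 16% = 10,880
  179,000 × 25% = 44,750
  201,000 × 35% = 70,350
  6,000 × 48% = 2,880
  → 128,860
  Less research credit 73,000 → 55,860

Minimum tax:
  Adjusted income: 454,000 + 144,500 + 112,700 = 711,200
  Exemption: 711,200 ≤ 721,000, so full 94,000 applies
  Base: 711,200 − 94,000 = 617,200
  617,200 × 22% = 135,784

Excess of minimum tax over regular tax: 135,784 − 55,860 = 79,924.

79,924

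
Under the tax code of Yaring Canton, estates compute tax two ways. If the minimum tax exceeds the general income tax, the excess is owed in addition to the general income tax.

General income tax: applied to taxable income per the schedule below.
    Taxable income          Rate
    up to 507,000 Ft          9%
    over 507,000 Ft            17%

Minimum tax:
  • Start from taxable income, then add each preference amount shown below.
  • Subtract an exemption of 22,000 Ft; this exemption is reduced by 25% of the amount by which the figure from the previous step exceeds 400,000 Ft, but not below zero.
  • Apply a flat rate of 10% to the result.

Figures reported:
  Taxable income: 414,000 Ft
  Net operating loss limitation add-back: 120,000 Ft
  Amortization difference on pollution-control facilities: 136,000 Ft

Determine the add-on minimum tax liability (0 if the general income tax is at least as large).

29,740 Ft

Minimum tax:
  Adjusted income: 414,000 Ft + 120,000 Ft + 136,000 Ft = 670,000 Ft
  Exemption: 25% × (670,000 Ft − 400,000 Ft) = 67,500 Ft ≥ 22,000 Ft, so the exemption is fully phased out
  Base: 670,000 Ft − 0 Ft = 670,000 Ft
  670,000 Ft × 10% = 67,000 Ft

General income tax:
  414,000 Ft × 9% = 37,260 Ft

Excess of minimum tax over general income tax: 67,000 Ft − 37,260 Ft = 29,740 Ft.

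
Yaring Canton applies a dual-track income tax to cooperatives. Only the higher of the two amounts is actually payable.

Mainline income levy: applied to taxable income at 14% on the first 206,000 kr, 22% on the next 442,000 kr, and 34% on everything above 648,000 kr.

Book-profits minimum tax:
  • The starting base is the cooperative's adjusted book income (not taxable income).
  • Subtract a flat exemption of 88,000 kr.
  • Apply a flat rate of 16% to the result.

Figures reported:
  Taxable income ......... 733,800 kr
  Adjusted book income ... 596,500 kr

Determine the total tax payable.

Mainline income levy:
  206,000 kr × 14% = 28,840 kr
  442,000 kr × 22% = 97,240 kr
  85,800 kr × 34% = 29,172 kr
  → 155,252 kr

Book-profits minimum tax:
  Base (adjusted book income): 596,500 kr
  Less exemption 88,000 kr → base 508,500 kr
  508,500 kr × 16% = 81,360 kr

155,252 kr > 81,360 kr, so the mainline income levy governs.

155,252 kr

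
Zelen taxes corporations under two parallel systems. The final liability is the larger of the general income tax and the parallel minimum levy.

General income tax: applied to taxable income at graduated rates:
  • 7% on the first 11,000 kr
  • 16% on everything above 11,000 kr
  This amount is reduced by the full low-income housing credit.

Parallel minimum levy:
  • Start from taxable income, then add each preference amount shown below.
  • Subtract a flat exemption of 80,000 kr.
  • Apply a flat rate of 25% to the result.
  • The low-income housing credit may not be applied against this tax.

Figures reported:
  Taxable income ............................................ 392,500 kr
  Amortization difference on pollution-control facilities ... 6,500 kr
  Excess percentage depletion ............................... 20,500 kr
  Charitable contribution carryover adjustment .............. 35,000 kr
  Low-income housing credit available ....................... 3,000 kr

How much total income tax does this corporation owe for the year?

93,625 kr

Parallel minimum levy:
  Adjusted income: 392,500 kr + 6,500 kr + 20,500 kr + 35,000 kr = 454,500 kr
  Less exemption 80,000 kr → base 374,500 kr
  374,500 kr × 25% = 93,625 kr

General income tax:
  11,000 kr × 7% = 770 kr
  381,500 kr × 16% = 61,040 kr
  → 61,810 kr
  Less low-income housing credit 3,000 kr → 58,810 kr

93,625 kr > 58,810 kr, so the parallel minimum levy is the binding amount.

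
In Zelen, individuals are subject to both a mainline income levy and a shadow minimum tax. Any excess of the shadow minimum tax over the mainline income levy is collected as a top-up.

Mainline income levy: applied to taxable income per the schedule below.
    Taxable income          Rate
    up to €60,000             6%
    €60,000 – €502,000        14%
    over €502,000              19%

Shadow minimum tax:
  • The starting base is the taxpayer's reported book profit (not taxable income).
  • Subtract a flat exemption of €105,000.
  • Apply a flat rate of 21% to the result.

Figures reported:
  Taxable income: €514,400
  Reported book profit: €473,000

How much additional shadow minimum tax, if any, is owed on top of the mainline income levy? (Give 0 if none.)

Mainline income levy:
  €60,000 × 6% = €3,600
  €442,000 × 14% = €61,880
  €12,400 × 19% = €2,356
  → €67,836

Shadow minimum tax:
  Base (reported book profit): €473,000
  Less exemption €105,000 → base €368,000
  €368,000 × 21% = €77,280

Excess of shadow minimum tax over mainline income levy: €77,280 − €67,836 = €9,444.

€9,444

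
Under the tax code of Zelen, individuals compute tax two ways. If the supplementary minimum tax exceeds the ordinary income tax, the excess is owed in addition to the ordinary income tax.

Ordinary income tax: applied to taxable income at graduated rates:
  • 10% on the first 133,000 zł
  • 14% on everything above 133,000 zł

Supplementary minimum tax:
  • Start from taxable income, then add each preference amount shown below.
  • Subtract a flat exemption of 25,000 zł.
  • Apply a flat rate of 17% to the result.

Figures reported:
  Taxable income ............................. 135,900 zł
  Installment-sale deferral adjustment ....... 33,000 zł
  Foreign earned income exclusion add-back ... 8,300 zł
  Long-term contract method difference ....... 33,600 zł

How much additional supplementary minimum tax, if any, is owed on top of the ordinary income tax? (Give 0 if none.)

17,880 zł

Supplementary minimum tax:
  Adjusted income: 135,900 zł + 33,000 zł + 8,300 zł + 33,600 zł = 210,800 zł
  Less exemption 25,000 zł → base 185,800 zł
  185,800 zł × 17% = 31,586 zł

Ordinary income tax:
  133,000 zł × 10% = 13,300 zł
  2,900 zł × 14% = 406 zł
  → 13,706 zł

Excess of supplementary minimum tax over ordinary income tax: 31,586 zł − 13,706 zł = 17,880 zł.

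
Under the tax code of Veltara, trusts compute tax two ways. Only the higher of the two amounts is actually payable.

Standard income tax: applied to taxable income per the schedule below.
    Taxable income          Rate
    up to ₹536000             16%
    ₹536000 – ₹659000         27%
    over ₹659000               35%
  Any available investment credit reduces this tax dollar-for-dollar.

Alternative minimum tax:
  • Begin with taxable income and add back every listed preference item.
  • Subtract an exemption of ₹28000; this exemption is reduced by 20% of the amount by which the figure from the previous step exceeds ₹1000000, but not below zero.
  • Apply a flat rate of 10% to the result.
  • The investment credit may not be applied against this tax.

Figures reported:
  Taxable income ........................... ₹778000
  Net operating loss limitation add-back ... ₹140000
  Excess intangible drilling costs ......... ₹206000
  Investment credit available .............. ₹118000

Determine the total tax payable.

₹112080

Alternative minimum tax:
  Adjusted income: ₹778000 + ₹140000 + ₹206000 = ₹1124000
  Exemption: ₹28000 − 20% × (₹1124000 − ₹1000000) = ₹28000 − ₹24800 = ₹3200
  Base: ₹1124000 − ₹3200 = ₹1120800
  ₹1120800 × 10% = ₹112080

Standard income tax:
  ₹536000 × 16% = ₹85760
  ₹123000 × 27% = ₹33210
  ₹119000 × 35% = ₹41650
  → ₹160620
  Less investment credit ₹118000 → ₹42620

₹112080 > ₹42620, so the alternative minimum tax is the binding amount.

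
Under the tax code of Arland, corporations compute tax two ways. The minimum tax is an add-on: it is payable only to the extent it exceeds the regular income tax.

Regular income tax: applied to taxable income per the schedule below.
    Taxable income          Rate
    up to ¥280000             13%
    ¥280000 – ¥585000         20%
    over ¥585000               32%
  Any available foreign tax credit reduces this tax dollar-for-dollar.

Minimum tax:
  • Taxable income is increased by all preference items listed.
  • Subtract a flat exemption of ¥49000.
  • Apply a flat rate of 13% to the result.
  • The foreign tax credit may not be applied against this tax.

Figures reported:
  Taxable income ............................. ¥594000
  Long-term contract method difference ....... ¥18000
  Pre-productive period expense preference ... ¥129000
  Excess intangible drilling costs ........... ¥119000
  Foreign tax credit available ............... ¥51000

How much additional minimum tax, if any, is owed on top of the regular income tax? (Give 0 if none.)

¥56150

Regular income tax:
  ¥280000 × 13% = ¥36400
  ¥305000 × 20% = ¥61000
  ¥9000 × 32% = ¥2880
  → ¥100280
  Less foreign tax credit ¥51000 → ¥49280

Minimum tax:
  Adjusted income: ¥594000 + ¥18000 + ¥129000 + ¥119000 = ¥860000
  Less exemption ¥49000 → base ¥811000
  ¥811000 × 13% = ¥105430

Excess of minimum tax over regular income tax: ¥105430 − ¥49280 = ¥56150.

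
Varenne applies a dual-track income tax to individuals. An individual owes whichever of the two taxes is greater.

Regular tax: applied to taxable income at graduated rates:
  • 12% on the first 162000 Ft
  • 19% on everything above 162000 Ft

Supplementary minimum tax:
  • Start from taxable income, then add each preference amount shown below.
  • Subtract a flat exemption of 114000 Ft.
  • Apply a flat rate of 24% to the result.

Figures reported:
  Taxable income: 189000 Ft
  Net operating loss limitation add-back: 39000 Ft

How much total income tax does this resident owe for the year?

27360 Ft

Regular tax:
  162000 Ft × 12% = 19440 Ft
  27000 Ft × 19% = 5130 Ft
  → 24570 Ft

Supplementary minimum tax:
  Adjusted income: 189000 Ft + 39000 Ft = 228000 Ft
  Less exemption 114000 Ft → base 114000 Ft
  114000 Ft × 24% = 27360 Ft

27360 Ft > 24570 Ft, so the supplementary minimum tax is the binding amount.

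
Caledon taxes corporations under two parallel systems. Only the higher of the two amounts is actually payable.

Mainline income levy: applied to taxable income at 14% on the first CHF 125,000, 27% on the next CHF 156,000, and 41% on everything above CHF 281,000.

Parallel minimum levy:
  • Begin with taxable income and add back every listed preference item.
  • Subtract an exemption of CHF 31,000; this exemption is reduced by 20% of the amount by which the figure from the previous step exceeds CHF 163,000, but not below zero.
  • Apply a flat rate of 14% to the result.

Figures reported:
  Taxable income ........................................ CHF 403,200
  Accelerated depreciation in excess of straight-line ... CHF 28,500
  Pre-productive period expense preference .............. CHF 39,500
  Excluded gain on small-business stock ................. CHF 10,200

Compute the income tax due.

CHF 109,722

Parallel minimum levy:
  Adjusted income: CHF 403,200 + CHF 28,500 + CHF 39,500 + CHF 10,200 = CHF 481,400
  Exemption: 20% × (CHF 481,400 − CHF 163,000) = CHF 63,680 ≥ CHF 31,000, so the exemption is fully phased out
  Base: CHF 481,400 − CHF 0 = CHF 481,400
  CHF 481,400 × 14% = CHF 67,396

Mainline income levy:
  CHF 125,000 × 14% = CHF 17,500
  CHF 156,000 × 27% = CHF 42,120
  CHF 122,200 × 41% = CHF 50,102
  → CHF 109,722

CHF 109,722 > CHF 67,396, so the mainline income levy governs.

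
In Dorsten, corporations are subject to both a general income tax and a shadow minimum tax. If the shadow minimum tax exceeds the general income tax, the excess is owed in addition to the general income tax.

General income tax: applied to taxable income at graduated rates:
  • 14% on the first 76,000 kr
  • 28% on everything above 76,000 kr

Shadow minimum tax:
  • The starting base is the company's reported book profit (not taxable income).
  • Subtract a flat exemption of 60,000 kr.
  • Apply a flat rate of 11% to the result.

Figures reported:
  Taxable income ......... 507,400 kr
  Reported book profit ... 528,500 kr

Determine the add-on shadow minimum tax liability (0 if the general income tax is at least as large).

0 kr

Shadow minimum tax:
  Base (reported book profit): 528,500 kr
  Less exemption 60,000 kr → base 468,500 kr
  468,500 kr × 11% = 51,535 kr

General income tax:
  76,000 kr × 14% = 10,640 kr
  431,400 kr × 28% = 120,792 kr
  → 131,432 kr

51,535 kr ≤ 131,432 kr, so no add-on is due.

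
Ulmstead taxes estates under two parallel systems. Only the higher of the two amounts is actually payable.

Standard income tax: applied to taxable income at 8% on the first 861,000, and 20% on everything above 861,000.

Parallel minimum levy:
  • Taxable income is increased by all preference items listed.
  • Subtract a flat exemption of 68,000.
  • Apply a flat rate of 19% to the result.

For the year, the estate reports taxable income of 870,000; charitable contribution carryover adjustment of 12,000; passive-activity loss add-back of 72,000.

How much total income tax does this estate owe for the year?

168,340

Parallel minimum levy:
  Adjusted income: 870,000 + 12,000 + 72,000 = 954,000
  Less exemption 68,000 → base 886,000
  886,000 × 19% = 168,340

Standard income tax:
  861,000 × 8% = 68,880
  9,000 × 20% = 1,800
  → 70,680

168,340 > 70,680, so the parallel minimum levy is the binding amount.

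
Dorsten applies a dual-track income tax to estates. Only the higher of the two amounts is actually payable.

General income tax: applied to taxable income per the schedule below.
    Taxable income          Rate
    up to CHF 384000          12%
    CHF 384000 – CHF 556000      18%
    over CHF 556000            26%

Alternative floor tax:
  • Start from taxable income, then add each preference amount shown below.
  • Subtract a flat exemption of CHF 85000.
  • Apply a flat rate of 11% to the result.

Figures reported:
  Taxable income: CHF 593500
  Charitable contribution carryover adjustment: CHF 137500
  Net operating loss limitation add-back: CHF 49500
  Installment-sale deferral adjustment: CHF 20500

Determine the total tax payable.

CHF 86790

General income tax:
  CHF 384000 × 12% = CHF 46080
  CHF 172000 × 18% = CHF 30960
  CHF 37500 × 26% = CHF 9750
  → CHF 86790

Alternative floor tax:
  Adjusted income: CHF 593500 + CHF 137500 + CHF 49500 + CHF 20500 = CHF 801000
  Less exemption CHF 85000 → base CHF 716000
  CHF 716000 × 11% = CHF 78760

CHF 86790 > CHF 78760, so the general income tax governs.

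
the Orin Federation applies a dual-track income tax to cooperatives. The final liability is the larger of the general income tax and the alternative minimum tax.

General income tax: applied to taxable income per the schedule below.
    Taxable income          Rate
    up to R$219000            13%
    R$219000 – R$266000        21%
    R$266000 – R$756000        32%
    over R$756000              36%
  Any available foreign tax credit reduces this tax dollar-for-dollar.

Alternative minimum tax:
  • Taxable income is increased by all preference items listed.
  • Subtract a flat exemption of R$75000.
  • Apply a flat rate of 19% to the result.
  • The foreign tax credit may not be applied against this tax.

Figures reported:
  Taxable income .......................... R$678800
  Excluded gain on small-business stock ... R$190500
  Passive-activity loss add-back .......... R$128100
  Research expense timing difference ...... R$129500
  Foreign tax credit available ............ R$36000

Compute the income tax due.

R$199861

Alternative minimum tax:
  Adjusted income: R$678800 + R$190500 + R$128100 + R$129500 = R$1126900
  Less exemption R$75000 → base R$1051900
  R$1051900 × 19% = R$199861

General income tax:
  R$219000 × 13% = R$28470
  R$47000 × 21% = R$9870
  R$412800 × 32% = R$132096
  → R$170436
  Less foreign tax credit R$36000 → R$134436

R$199861 > R$134436, so the alternative minimum tax is the binding amount.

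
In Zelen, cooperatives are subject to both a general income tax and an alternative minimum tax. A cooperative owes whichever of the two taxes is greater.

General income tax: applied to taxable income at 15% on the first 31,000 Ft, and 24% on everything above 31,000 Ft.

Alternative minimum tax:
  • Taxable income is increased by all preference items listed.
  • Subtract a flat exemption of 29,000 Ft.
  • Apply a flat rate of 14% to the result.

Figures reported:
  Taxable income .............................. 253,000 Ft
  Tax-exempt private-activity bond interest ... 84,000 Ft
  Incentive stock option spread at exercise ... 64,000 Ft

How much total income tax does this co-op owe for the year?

Alternative minimum tax:
  Adjusted income: 253,000 Ft + 84,000 Ft + 64,000 Ft = 401,000 Ft
  Less exemption 29,000 Ft → base 372,000 Ft
  372,000 Ft × 14% = 52,080 Ft

General income tax:
  31,000 Ft × 15% = 4,650 Ft
  222,000 Ft × 24% = 53,280 Ft
  → 57,930 Ft

57,930 Ft > 52,080 Ft, so the general income tax governs.

57,930 Ft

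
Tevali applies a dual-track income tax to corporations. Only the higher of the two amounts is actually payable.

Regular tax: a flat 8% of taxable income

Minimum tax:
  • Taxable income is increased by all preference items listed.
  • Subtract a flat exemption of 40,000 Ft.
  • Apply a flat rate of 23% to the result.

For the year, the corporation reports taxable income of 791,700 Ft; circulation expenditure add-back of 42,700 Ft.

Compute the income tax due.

Minimum tax:
  Adjusted income: 791,700 Ft + 42,700 Ft = 834,400 Ft
  Less exemption 40,000 Ft → base 794,400 Ft
  794,400 Ft × 23% = 182,712 Ft

Regular tax:
  791,700 Ft × 8% = 63,336 Ft

182,712 Ft > 63,336 Ft, so the minimum tax is the binding amount.

182,712 Ft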